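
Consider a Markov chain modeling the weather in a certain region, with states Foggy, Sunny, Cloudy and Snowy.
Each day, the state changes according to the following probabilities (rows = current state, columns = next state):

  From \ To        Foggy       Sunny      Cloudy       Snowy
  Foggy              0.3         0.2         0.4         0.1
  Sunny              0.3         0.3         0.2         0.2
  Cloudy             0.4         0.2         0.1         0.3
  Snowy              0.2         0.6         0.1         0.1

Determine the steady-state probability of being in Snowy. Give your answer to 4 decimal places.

Let the stationary distribution be π with π = πP and π_1 + π_2 + π_3 + π_4 = 1.
π_1 = 0.3·π_1 + 0.3·π_2 + 0.4·π_3 + 0.2·π_4
π_2 = 0.2·π_1 + 0.3·π_2 + 0.2·π_3 + 0.6·π_4
π_3 = 0.4·π_1 + 0.2·π_2 + 0.1·π_3 + 0.1·π_4
Solving with the normalization constraint gives π = (0.3047, 0.2997, 0.2214, 0.1742).
So the stationary probability of Snowy is 0.1742.

0.1742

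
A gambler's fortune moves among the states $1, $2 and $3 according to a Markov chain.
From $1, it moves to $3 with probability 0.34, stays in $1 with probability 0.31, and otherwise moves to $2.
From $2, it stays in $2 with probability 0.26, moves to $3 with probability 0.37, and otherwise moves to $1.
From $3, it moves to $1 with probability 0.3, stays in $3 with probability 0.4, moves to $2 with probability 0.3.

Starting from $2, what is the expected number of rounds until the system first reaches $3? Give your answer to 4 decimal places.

2.7814

Let t(s) be the expected number of rounds to first reach $3 from state s, with t($3) = 0. Conditioning on the first round:
t($1) = 1 + 0.31·t($1) + 0.35·t($2)
t($2) = 1 + 0.37·t($1) + 0.26·t($2)
Solving: t($1) = 2.8601, t($2) = 2.7814.
Expected rounds from $2 to $3: 2.7814.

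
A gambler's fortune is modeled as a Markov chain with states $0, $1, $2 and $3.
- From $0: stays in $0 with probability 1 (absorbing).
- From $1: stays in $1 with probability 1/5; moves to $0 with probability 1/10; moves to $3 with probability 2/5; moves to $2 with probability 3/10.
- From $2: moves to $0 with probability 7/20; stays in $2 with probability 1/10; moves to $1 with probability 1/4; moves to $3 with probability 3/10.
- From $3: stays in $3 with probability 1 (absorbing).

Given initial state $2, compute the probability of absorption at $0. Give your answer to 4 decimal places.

0.4729

Let h(s) be the probability of absorption at $0 starting from transient state s. Then h($0) = 1 and h($3) = 0. By first-step analysis:
h($1) = 0.1·1 + 0.2·h($1) + 0.3·h($2) + 0.4·0
h($2) = 0.35·1 + 0.25·h($1) + 0.1·h($2) + 0.3·0
Solving: h($1) = 0.3023, h($2) = 0.4729.
Starting from $2, the probability is 0.4729.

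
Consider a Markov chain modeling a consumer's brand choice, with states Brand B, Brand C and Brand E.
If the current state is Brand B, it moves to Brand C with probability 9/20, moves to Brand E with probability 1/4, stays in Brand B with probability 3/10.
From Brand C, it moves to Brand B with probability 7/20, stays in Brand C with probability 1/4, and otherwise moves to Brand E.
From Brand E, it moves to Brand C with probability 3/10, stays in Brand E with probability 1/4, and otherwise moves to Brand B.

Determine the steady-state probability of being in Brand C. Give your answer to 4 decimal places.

Let the stationary distribution be π with π = πP and π_1 + π_2 + π_3 = 1.
π_1 = 0.3·π_1 + 0.35·π_2 + 0.45·π_3
π_2 = 0.45·π_1 + 0.25·π_2 + 0.3·π_3
Solving with the normalization constraint gives π = (0.3620, 0.3374, 0.3006).
So the stationary probability of Brand C is 0.3374.

0.3374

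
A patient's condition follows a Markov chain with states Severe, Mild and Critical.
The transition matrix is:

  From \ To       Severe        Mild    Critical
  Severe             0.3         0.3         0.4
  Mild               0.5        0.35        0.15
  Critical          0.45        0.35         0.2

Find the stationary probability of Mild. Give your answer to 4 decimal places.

0.3297

Let the stationary distribution be π with π = πP and π_1 + π_2 + π_3 = 1.
π_1 = 0.3·π_1 + 0.5·π_2 + 0.45·π_3
π_2 = 0.3·π_1 + 0.35·π_2 + 0.35·π_3
Solving with the normalization constraint gives π = (0.4056, 0.3297, 0.2646).
So the stationary probability of Mild is 0.3297.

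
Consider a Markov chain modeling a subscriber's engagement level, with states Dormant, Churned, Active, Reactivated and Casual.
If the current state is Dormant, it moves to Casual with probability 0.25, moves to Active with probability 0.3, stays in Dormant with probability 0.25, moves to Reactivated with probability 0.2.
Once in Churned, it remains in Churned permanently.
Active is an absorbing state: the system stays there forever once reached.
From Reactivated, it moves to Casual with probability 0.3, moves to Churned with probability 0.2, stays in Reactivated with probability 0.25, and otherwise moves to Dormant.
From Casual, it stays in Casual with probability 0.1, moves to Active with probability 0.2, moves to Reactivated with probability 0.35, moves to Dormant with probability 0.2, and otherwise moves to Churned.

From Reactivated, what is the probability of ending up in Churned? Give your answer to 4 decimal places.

Let h(s) be the probability of absorption at Churned starting from transient state s. Then h(Churned) = 1 and h(Active) = 0. By first-step analysis:
h(Dormant) = 0.25·h(Dormant) + 0.3·0 + 0.2·h(Reactivated) + 0.25·h(Casual)
h(Reactivated) = 0.25·h(Dormant) + 0.2·1 + 0.25·h(Reactivated) + 0.3·h(Casual)
h(Casual) = 0.2·h(Dormant) + 0.15·1 + 0.2·0 + 0.35·h(Reactivated) + 0.1·h(Casual)
Solving: h(Dormant) = 0.2913, h(Reactivated) = 0.5404, h(Casual) = 0.4415.
Starting from Reactivated, the probability is 0.5404.

0.5404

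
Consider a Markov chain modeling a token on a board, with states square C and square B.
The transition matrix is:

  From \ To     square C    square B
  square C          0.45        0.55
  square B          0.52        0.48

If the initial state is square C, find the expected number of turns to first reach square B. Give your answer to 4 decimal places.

1.8182

Let t(s) be the expected number of turns to first reach square B from state s, with t(square B) = 0. Conditioning on the first turn:
t(square C) = 1 + 0.45·t(square C)
Solving: t(square C) = 1.8182.
Expected turns from square C to square B: 1.8182.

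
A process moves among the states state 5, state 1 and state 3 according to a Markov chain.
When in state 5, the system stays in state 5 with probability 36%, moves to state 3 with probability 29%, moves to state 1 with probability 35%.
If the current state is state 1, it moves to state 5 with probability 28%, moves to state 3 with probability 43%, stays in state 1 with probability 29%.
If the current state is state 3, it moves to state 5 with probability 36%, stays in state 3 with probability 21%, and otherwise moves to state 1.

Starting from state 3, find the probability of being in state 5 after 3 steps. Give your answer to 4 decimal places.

0.3327

Propagate the distribution vector 3 steps from state 3.
After 0 steps: (0.0000, 0.0000, 1.0000)
After 1 step: (0.3600, 0.4300, 0.2100)
After 2 steps: (0.3256, 0.3410, 0.3334)
After 3 steps: (0.3327, 0.3562, 0.3111)
P(in state 5 after 3 steps) = 0.3327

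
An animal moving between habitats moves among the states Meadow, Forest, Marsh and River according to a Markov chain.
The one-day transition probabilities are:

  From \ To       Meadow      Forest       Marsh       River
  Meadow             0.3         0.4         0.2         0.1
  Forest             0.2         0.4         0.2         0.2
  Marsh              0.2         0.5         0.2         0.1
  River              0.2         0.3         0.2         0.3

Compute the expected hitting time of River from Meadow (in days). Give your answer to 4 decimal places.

Let t(s) be the expected number of days to first reach River from state s, with t(River) = 0. Conditioning on the first day:
t(Meadow) = 1 + 0.3·t(Meadow) + 0.4·t(Forest) + 0.2·t(Marsh)
t(Forest) = 1 + 0.2·t(Meadow) + 0.4·t(Forest) + 0.2·t(Marsh)
t(Marsh) = 1 + 0.2·t(Meadow) + 0.5·t(Forest) + 0.2·t(Marsh)
Solving: t(Meadow) = 7.0423, t(Forest) = 6.3380, t(Marsh) = 6.9718.
Expected days from Meadow to River: 7.0423.

7.0423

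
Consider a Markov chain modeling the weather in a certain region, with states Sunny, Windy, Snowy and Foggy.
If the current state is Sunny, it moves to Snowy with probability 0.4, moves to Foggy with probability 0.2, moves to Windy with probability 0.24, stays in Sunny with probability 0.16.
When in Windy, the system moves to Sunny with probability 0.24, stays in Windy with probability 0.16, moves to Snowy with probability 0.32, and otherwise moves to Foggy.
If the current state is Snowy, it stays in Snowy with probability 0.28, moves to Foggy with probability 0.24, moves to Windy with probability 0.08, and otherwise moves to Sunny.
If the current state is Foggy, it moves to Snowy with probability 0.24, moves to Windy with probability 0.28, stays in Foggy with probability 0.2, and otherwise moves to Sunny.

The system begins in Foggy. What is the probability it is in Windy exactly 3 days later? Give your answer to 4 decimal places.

Propagate the distribution vector 3 days from Foggy.
After 0 days: (0.0000, 0.0000, 0.0000, 1.0000)
After 1 day: (0.2800, 0.2800, 0.2400, 0.2000)
After 2 days: (0.2640, 0.1872, 0.3168, 0.2320)
After 3 days: (0.2788, 0.1836, 0.3099, 0.2276)
P(in Windy after 3 days) = 0.1836

0.1836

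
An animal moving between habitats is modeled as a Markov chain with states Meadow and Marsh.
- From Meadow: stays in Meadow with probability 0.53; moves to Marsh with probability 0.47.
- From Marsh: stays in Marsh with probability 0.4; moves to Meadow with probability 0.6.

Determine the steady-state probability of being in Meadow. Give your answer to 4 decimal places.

0.5607

Let the stationary distribution be π with π = πP and π_1 + π_2 = 1.
π_1 = 0.53·π_1 + 0.6·π_2
Solving with the normalization constraint gives π = (0.5607, 0.4393).
So the stationary probability of Meadow is 0.5607.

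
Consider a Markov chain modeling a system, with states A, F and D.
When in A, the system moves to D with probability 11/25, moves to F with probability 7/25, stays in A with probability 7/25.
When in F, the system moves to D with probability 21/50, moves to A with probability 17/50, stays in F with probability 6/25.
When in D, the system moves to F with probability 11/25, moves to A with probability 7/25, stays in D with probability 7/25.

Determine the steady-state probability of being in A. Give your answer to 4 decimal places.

Let the stationary distribution be π with π = πP and π_1 + π_2 + π_3 = 1.
π_1 = 0.28·π_1 + 0.34·π_2 + 0.28·π_3
π_2 = 0.28·π_1 + 0.24·π_2 + 0.44·π_3
Solving with the normalization constraint gives π = (0.2996, 0.3267, 0.3737).
So the stationary probability of A is 0.2996.

0.2996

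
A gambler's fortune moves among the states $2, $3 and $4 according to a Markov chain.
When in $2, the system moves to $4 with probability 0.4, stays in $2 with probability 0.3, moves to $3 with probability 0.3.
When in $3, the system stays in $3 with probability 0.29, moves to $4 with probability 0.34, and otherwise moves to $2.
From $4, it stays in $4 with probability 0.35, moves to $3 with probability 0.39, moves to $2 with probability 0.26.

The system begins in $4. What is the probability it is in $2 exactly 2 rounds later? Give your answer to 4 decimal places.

Sum over the intermediate state after 1 round:
P = P($4→$2)·P($2→$2) + P($4→$3)·P($3→$2) + P($4→$4)·P($4→$2)
  = 0.26×0.3 + 0.39×0.37 + 0.35×0.26
  = 0.0780 + 0.1443 + 0.0910 = 0.3133

0.3133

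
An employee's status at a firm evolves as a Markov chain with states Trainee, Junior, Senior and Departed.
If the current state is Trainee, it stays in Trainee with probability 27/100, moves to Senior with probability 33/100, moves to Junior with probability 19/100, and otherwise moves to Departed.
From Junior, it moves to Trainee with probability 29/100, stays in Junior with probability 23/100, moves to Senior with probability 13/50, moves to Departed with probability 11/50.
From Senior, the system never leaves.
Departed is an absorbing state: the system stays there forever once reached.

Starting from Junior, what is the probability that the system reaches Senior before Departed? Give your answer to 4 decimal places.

Let h(s) be the probability of absorption at Senior starting from transient state s. Then h(Senior) = 1 and h(Departed) = 0. By first-step analysis:
h(Trainee) = 0.27·h(Trainee) + 0.19·h(Junior) + 0.33·1 + 0.21·0
h(Junior) = 0.29·h(Trainee) + 0.23·h(Junior) + 0.26·1 + 0.22·0
Solving: h(Trainee) = 0.5986, h(Junior) = 0.5631.
Starting from Junior, the probability is 0.5631.

0.5631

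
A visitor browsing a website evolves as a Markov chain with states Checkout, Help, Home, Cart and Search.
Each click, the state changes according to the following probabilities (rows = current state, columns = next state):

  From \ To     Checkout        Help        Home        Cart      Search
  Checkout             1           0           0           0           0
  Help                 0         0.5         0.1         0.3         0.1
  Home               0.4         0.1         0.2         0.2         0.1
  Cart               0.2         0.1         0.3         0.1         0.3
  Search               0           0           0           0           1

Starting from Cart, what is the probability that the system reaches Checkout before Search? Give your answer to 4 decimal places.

Let h(s) be the probability of absorption at Checkout starting from transient state s. Then h(Checkout) = 1 and h(Search) = 0. By first-step analysis:
h(Help) = 0.5·h(Help) + 0.1·h(Home) + 0.3·h(Cart) + 0.1·0
h(Home) = 0.4·1 + 0.1·h(Help) + 0.2·h(Home) + 0.2·h(Cart) + 0.1·0
h(Cart) = 0.2·1 + 0.1·h(Help) + 0.3·h(Home) + 0.1·h(Cart) + 0.3·0
Solving: h(Help) = 0.4336, h(Home) = 0.6783, h(Cart) = 0.4965.
Starting from Cart, the probability is 0.4965.

0.4965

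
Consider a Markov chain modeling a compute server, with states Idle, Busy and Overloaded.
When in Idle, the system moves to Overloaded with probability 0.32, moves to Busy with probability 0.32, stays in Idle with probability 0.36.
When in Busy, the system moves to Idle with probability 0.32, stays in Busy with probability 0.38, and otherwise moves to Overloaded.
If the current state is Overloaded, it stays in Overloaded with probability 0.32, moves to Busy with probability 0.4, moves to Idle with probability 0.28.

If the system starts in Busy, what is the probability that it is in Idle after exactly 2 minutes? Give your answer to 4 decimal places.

Sum over the intermediate state after 1 minute:
P = P(Busy→Idle)·P(Idle→Idle) + P(Busy→Busy)·P(Busy→Idle) + P(Busy→Overloaded)·P(Overloaded→Idle)
  = 0.32×0.36 + 0.38×0.32 + 0.3×0.28
  = 0.1152 + 0.1216 + 0.0840 = 0.3208

0.3208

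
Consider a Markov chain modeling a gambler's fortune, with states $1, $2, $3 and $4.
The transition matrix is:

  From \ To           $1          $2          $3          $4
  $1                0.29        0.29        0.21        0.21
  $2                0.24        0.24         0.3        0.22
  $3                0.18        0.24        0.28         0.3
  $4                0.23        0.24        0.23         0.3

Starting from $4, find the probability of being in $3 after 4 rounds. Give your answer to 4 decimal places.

0.2557

Propagate the distribution vector 4 rounds from $4.
After 0 rounds: (0.0000, 0.0000, 0.0000, 1.0000)
After 1 round: (0.2300, 0.2400, 0.2300, 0.3000)
After 2 rounds: (0.2347, 0.2515, 0.2537, 0.2601)
After 3 rounds: (0.2339, 0.2517, 0.2556, 0.2588)
After 4 rounds: (0.2338, 0.2517, 0.2557, 0.2588)
P(in $3 after 4 rounds) = 0.2557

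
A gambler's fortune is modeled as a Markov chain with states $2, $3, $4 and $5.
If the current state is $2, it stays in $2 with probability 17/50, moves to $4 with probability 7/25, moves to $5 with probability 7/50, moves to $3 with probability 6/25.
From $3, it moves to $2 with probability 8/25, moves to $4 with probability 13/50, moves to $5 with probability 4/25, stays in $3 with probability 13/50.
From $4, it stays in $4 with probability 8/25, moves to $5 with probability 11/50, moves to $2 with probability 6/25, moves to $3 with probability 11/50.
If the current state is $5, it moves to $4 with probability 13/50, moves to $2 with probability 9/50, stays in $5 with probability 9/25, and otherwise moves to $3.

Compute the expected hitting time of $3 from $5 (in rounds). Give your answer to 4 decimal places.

Let t(s) be the expected number of rounds to first reach $3 from state s, with t($3) = 0. Conditioning on the first round:
t($2) = 1 + 0.34·t($2) + 0.28·t($4) + 0.14·t($5)
t($4) = 1 + 0.24·t($2) + 0.32·t($4) + 0.22·t($5)
t($5) = 1 + 0.18·t($2) + 0.26·t($4) + 0.36·t($5)
Solving: t($2) = 4.4268, t($4) = 4.5377, t($5) = 4.6510.
Expected rounds from $5 to $3: 4.6510.

4.6510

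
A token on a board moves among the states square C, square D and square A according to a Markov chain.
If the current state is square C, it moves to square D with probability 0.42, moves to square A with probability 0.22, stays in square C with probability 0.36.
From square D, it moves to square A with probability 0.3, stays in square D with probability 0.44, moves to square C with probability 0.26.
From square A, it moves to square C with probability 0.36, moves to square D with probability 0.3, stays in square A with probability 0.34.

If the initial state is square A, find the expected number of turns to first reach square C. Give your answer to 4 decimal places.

Let t(s) be the expected number of turns to first reach square C from state s, with t(square C) = 0. Conditioning on the first turn:
t(square D) = 1 + 0.44·t(square D) + 0.3·t(square A)
t(square A) = 1 + 0.3·t(square D) + 0.34·t(square A)
Solving: t(square D) = 3.4335, t(square A) = 3.0758.
Expected turns from square A to square C: 3.0758.

3.0758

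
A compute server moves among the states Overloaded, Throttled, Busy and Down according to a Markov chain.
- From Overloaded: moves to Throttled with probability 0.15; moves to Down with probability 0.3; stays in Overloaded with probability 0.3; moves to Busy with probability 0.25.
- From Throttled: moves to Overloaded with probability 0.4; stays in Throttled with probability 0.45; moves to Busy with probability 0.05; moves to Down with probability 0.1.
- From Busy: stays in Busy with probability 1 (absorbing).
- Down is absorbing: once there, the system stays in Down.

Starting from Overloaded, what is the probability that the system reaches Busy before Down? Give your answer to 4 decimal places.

0.4462

Let h(s) be the probability of absorption at Busy starting from transient state s. Then h(Busy) = 1 and h(Down) = 0. By first-step analysis:
h(Overloaded) = 0.3·h(Overloaded) + 0.15·h(Throttled) + 0.25·1 + 0.3·0
h(Throttled) = 0.4·h(Overloaded) + 0.45·h(Throttled) + 0.05·1 + 0.1·0
Solving: h(Overloaded) = 0.4462, h(Throttled) = 0.4154.
Starting from Overloaded, the probability is 0.4462.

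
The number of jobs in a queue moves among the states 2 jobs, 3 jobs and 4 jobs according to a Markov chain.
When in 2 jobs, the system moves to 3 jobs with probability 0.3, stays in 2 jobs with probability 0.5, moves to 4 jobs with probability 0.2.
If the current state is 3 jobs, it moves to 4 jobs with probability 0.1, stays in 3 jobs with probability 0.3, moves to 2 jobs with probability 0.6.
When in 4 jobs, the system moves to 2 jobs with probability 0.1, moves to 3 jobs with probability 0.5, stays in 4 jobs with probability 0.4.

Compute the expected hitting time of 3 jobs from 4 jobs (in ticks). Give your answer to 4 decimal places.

2.1429

Let t(s) be the expected number of ticks to first reach 3 jobs from state s, with t(3 jobs) = 0. Conditioning on the first tick:
t(2 jobs) = 1 + 0.5·t(2 jobs) + 0.2·t(4 jobs)
t(4 jobs) = 1 + 0.1·t(2 jobs) + 0.4·t(4 jobs)
Solving: t(2 jobs) = 2.8571, t(4 jobs) = 2.1429.
Expected ticks from 4 jobs to 3 jobs: 2.1429.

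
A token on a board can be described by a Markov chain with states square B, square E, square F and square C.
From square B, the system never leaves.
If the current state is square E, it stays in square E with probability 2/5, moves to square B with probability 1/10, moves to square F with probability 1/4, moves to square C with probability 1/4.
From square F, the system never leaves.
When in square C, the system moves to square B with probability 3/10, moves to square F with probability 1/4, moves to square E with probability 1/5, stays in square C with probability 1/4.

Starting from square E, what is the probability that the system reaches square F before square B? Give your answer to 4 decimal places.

Let h(s) be the probability of absorption at square F starting from transient state s. Then h(square F) = 1 and h(square B) = 0. By first-step analysis:
h(square E) = 0.1·0 + 0.4·h(square E) + 0.25·1 + 0.25·h(square C)
h(square C) = 0.3·0 + 0.2·h(square E) + 0.25·1 + 0.25·h(square C)
Solving: h(square E) = 0.6250, h(square C) = 0.5000.
Starting from square E, the probability is 0.6250.

0.6250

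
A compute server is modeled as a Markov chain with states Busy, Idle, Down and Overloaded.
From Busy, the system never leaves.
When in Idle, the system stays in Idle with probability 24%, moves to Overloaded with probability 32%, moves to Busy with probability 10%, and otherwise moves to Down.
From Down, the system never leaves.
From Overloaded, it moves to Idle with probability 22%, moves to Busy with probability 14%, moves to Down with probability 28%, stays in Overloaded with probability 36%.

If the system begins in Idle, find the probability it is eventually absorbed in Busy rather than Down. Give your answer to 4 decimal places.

0.2615

Let h(s) be the probability of absorption at Busy starting from transient state s. Then h(Busy) = 1 and h(Down) = 0. By first-step analysis:
h(Idle) = 0.1·1 + 0.24·h(Idle) + 0.34·0 + 0.32·h(Overloaded)
h(Overloaded) = 0.14·1 + 0.22·h(Idle) + 0.28·0 + 0.36·h(Overloaded)
Solving: h(Idle) = 0.2615, h(Overloaded) = 0.3087.
Starting from Idle, the probability is 0.2615.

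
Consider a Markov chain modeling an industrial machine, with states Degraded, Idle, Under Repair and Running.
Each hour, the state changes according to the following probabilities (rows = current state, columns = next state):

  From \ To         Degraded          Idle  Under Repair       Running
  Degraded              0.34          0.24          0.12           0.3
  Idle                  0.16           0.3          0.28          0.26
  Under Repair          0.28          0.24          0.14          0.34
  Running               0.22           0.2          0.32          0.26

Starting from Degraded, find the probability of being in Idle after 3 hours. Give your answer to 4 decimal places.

Propagate the distribution vector 3 hours from Degraded.
After 0 hours: (1.0000, 0.0000, 0.0000, 0.0000)
After 1 hour: (0.3400, 0.2400, 0.1200, 0.3000)
After 2 hours: (0.2536, 0.2424, 0.2208, 0.2832)
After 3 hours: (0.2491, 0.2432, 0.2198, 0.2878)
P(in Idle after 3 hours) = 0.2432

0.2432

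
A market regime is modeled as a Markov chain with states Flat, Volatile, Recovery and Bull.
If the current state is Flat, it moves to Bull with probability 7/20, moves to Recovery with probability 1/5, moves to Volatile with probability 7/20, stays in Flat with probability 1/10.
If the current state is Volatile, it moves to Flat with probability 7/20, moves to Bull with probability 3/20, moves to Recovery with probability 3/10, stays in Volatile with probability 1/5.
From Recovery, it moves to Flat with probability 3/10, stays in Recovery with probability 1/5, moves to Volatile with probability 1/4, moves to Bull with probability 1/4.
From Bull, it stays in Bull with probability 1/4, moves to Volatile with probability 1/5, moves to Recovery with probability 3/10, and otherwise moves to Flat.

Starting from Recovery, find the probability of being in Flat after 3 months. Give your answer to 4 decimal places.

0.2520

Propagate the distribution vector 3 months from Recovery.
After 0 months: (0.0000, 0.0000, 1.0000, 0.0000)
After 1 month: (0.3000, 0.2500, 0.2000, 0.2500)
After 2 months: (0.2400, 0.2550, 0.2500, 0.2550)
After 3 months: (0.2520, 0.2485, 0.2510, 0.2485)
P(in Flat after 3 months) = 0.2520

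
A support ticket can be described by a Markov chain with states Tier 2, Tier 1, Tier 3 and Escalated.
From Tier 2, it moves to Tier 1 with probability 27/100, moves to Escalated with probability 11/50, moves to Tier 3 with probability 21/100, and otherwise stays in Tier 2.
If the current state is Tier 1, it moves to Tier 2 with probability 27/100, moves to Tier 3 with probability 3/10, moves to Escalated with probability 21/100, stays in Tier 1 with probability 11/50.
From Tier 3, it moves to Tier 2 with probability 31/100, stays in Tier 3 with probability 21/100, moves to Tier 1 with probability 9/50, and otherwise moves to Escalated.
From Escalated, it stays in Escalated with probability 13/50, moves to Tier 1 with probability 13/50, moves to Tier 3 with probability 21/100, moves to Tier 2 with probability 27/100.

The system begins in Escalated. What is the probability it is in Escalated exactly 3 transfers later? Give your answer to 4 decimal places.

Propagate the distribution vector 3 transfers from Escalated.
After 0 transfers: (0.0000, 0.0000, 0.0000, 1.0000)
After 1 transfer: (0.2700, 0.2600, 0.2100, 0.2600)
After 2 transfers: (0.2865, 0.2355, 0.2334, 0.2446)
After 3 transfers: (0.2879, 0.2348, 0.2312, 0.2461)
P(in Escalated after 3 transfers) = 0.2461

0.2461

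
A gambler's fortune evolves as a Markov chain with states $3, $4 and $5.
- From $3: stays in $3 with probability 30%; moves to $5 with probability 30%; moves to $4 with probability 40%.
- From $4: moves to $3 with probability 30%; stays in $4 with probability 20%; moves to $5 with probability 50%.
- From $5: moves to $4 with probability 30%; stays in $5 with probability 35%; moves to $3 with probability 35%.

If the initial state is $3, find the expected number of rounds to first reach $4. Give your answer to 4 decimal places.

Let t(s) be the expected number of rounds to first reach $4 from state s, with t($4) = 0. Conditioning on the first round:
t($3) = 1 + 0.3·t($3) + 0.3·t($5)
t($5) = 1 + 0.35·t($3) + 0.35·t($5)
Solving: t($3) = 2.7143, t($5) = 3.0000.
Expected rounds from $3 to $4: 2.7143.

2.7143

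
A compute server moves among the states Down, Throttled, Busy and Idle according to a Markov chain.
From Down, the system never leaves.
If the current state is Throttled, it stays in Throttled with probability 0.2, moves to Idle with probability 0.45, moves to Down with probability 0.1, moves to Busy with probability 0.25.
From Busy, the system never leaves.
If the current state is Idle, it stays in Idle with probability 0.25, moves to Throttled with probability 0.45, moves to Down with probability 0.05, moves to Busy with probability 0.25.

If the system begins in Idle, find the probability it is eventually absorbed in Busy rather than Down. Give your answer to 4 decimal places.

0.7862

Let h(s) be the probability of absorption at Busy starting from transient state s. Then h(Busy) = 1 and h(Down) = 0. By first-step analysis:
h(Throttled) = 0.1·0 + 0.2·h(Throttled) + 0.25·1 + 0.45·h(Idle)
h(Idle) = 0.05·0 + 0.45·h(Throttled) + 0.25·1 + 0.25·h(Idle)
Solving: h(Throttled) = 0.7547, h(Idle) = 0.7862.
Starting from Idle, the probability is 0.7862.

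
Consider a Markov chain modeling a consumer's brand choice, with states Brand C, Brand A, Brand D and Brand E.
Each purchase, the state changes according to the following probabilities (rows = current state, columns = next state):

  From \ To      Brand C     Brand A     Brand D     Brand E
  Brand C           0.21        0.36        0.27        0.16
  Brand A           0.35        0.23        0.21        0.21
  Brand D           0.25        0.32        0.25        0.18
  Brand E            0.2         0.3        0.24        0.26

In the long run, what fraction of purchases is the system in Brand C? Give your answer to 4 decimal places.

0.2596

Let the stationary distribution be π with π = πP and π_1 + π_2 + π_3 + π_4 = 1.
π_1 = 0.21·π_1 + 0.35·π_2 + 0.25·π_3 + 0.2·π_4
π_2 = 0.36·π_1 + 0.23·π_2 + 0.32·π_3 + 0.3·π_4
π_3 = 0.27·π_1 + 0.21·π_2 + 0.25·π_3 + 0.24·π_4
Solving with the normalization constraint gives π = (0.2596, 0.2994, 0.2412, 0.1998).
So the stationary probability of Brand C is 0.2596.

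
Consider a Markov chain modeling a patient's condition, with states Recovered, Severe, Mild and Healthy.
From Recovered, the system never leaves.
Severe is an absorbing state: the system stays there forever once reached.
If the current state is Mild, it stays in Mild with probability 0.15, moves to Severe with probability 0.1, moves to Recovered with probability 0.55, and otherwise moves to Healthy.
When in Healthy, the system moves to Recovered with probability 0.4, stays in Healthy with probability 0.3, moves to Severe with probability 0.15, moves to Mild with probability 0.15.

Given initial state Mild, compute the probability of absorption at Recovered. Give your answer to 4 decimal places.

Let h(s) be the probability of absorption at Recovered starting from transient state s. Then h(Recovered) = 1 and h(Severe) = 0. By first-step analysis:
h(Mild) = 0.55·1 + 0.1·0 + 0.15·h(Mild) + 0.2·h(Healthy)
h(Healthy) = 0.4·1 + 0.15·0 + 0.15·h(Mild) + 0.3·h(Healthy)
Solving: h(Mild) = 0.8230, h(Healthy) = 0.7478.
Starting from Mild, the probability is 0.8230.

0.8230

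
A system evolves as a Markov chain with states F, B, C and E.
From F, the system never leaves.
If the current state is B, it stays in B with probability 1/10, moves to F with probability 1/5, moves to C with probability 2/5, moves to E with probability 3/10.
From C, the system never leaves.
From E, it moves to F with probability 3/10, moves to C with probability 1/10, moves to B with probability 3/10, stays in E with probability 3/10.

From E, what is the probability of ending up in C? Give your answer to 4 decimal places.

Let h(s) be the probability of absorption at C starting from transient state s. Then h(C) = 1 and h(F) = 0. By first-step analysis:
h(B) = 0.2·0 + 0.1·h(B) + 0.4·1 + 0.3·h(E)
h(E) = 0.3·0 + 0.3·h(B) + 0.1·1 + 0.3·h(E)
Solving: h(B) = 0.5741, h(E) = 0.3889.
Starting from E, the probability is 0.3889.

0.3889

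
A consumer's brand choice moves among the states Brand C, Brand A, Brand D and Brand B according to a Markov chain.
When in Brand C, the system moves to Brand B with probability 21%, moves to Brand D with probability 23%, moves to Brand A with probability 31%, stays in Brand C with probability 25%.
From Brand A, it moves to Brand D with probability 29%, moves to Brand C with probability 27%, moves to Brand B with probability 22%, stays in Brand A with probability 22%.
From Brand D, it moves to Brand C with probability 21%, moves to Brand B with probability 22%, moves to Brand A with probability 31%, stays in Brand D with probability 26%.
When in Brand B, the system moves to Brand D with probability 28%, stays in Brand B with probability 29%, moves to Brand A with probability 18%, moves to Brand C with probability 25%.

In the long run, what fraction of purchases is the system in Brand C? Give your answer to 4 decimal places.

0.2445

Let the stationary distribution be π with π = πP and π_1 + π_2 + π_3 + π_4 = 1.
π_1 = 0.25·π_1 + 0.27·π_2 + 0.21·π_3 + 0.25·π_4
π_2 = 0.31·π_1 + 0.22·π_2 + 0.31·π_3 + 0.18·π_4
π_3 = 0.23·π_1 + 0.29·π_2 + 0.26·π_3 + 0.28·π_4
Solving with the normalization constraint gives π = (0.2445, 0.2565, 0.2650, 0.2339).
So the stationary probability of Brand C is 0.2445.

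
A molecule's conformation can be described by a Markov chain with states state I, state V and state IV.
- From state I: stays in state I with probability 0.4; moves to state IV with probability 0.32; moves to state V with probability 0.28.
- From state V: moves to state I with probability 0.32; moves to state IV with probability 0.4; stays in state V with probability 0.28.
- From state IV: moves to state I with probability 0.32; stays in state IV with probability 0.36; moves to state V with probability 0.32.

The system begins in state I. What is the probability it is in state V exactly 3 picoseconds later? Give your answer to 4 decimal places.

0.2942

Propagate the distribution vector 3 picoseconds from state I.
After 0 picoseconds: (1.0000, 0.0000, 0.0000)
After 1 picosecond: (0.4000, 0.2800, 0.3200)
After 2 picoseconds: (0.3520, 0.2928, 0.3552)
After 3 picoseconds: (0.3482, 0.2942, 0.3576)
P(in state V after 3 picoseconds) = 0.2942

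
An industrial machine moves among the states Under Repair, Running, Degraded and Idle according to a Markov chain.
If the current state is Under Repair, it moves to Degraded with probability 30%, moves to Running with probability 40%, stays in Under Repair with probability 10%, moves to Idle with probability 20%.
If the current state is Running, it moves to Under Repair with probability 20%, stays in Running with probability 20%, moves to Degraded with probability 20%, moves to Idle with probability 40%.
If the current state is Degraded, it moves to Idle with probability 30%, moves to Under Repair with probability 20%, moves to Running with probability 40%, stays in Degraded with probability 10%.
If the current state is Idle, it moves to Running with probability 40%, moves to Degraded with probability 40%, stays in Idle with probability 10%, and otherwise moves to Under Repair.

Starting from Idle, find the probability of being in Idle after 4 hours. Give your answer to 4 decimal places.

0.2681

Propagate the distribution vector 4 hours from Idle.
After 0 hours: (0.0000, 0.0000, 0.0000, 1.0000)
After 1 hour: (0.1000, 0.4000, 0.4000, 0.1000)
After 2 hours: (0.1800, 0.3200, 0.1900, 0.3100)
After 3 hours: (0.1510, 0.3360, 0.2610, 0.2520)
After 4 hours: (0.1597, 0.3328, 0.2394, 0.2681)
P(in Idle after 4 hours) = 0.2681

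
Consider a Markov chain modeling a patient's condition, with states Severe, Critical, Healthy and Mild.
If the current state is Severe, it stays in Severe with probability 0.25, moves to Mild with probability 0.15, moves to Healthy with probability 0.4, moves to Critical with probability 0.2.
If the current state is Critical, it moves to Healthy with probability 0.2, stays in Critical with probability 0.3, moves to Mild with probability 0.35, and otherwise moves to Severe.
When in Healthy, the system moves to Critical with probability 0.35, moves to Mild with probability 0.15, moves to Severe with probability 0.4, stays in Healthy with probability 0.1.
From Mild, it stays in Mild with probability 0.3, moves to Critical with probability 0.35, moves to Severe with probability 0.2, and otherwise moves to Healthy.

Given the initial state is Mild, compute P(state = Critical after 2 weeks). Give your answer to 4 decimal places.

0.3025

Propagate the distribution vector 2 weeks from Mild.
After 0 weeks: (0.0000, 0.0000, 0.0000, 1.0000)
After 1 week: (0.2000, 0.3500, 0.1500, 0.3000)
After 2 weeks: (0.2225, 0.3025, 0.2100, 0.2650)
P(in Critical after 2 weeks) = 0.3025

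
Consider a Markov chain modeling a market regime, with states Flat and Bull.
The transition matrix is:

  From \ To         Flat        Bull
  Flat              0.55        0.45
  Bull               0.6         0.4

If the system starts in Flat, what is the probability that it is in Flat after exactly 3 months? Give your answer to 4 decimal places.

Propagate the distribution vector 3 months from Flat.
After 0 months: (1.0000, 0.0000)
After 1 month: (0.5500, 0.4500)
After 2 months: (0.5725, 0.4275)
After 3 months: (0.5714, 0.4286)
P(in Flat after 3 months) = 0.5714

0.5714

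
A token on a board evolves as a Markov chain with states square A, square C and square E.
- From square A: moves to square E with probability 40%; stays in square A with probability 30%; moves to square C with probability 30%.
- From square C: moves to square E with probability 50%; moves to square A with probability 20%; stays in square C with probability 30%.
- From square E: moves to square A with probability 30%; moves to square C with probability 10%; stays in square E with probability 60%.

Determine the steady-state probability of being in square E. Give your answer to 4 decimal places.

0.5244

Let the stationary distribution be π with π = πP and π_1 + π_2 + π_3 = 1.
π_1 = 0.3·π_1 + 0.2·π_2 + 0.3·π_3
π_2 = 0.3·π_1 + 0.3·π_2 + 0.1·π_3
Solving with the normalization constraint gives π = (0.2805, 0.1951, 0.5244).
So the stationary probability of square E is 0.5244.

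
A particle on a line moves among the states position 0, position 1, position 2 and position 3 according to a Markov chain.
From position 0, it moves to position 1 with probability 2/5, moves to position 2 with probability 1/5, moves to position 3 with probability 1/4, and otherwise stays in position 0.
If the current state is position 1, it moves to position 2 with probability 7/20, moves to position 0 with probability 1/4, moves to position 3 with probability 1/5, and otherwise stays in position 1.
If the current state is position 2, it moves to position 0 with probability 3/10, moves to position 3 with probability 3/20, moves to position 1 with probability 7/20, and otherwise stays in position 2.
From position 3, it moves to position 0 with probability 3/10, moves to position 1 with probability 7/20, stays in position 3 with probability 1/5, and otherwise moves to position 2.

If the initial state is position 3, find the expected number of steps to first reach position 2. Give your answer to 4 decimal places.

4.4370

Let t(s) be the expected number of steps to first reach position 2 from state s, with t(position 2) = 0. Conditioning on the first step:
t(position 0) = 1 + 0.15·t(position 0) + 0.4·t(position 1) + 0.25·t(position 3)
t(position 1) = 1 + 0.25·t(position 0) + 0.2·t(position 1) + 0.2·t(position 3)
t(position 3) = 1 + 0.3·t(position 0) + 0.35·t(position 1) + 0.2·t(position 3)
Solving: t(position 0) = 4.2110, t(position 1) = 3.6752, t(position 3) = 4.4370.
Expected steps from position 3 to position 2: 4.4370.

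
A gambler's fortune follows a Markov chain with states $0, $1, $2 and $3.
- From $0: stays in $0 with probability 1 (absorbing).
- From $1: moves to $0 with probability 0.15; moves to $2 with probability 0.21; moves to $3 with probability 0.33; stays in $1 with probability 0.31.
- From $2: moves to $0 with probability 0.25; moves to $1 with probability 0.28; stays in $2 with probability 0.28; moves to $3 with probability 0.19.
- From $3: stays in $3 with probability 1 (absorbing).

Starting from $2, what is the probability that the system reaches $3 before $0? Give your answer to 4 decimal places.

Let h(s) be the probability of absorption at $3 starting from transient state s. Then h($3) = 1 and h($0) = 0. By first-step analysis:
h($1) = 0.15·0 + 0.31·h($1) + 0.21·h($2) + 0.33·1
h($2) = 0.25·0 + 0.28·h($1) + 0.28·h($2) + 0.19·1
Solving: h($1) = 0.6336, h($2) = 0.5103.
Starting from $2, the probability is 0.5103.

0.5103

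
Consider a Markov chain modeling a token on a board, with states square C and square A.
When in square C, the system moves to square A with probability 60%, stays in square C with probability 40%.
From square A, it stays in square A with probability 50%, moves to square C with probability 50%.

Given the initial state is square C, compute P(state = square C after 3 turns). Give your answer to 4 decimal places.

Propagate the distribution vector 3 turns from square C.
After 0 turns: (1.0000, 0.0000)
After 1 turn: (0.4000, 0.6000)
After 2 turns: (0.4600, 0.5400)
After 3 turns: (0.4540, 0.5460)
P(in square C after 3 turns) = 0.4540

0.4540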